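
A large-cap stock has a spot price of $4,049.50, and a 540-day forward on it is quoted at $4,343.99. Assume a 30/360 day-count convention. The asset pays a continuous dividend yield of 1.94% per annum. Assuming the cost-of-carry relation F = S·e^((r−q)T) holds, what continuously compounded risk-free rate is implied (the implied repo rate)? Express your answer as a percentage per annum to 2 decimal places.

6.62%

From F = S·e^((r−q)T): (r − q) = ln(F/S)/T
ln(4343.99/4049.50) = ln(1.072723) = 0.070200
(r − q) = 0.070200 / (540/360) = 0.046800
r = ln(F/S)/T + q = 0.046800 + 0.0194 = 0.066200
r = 6.62%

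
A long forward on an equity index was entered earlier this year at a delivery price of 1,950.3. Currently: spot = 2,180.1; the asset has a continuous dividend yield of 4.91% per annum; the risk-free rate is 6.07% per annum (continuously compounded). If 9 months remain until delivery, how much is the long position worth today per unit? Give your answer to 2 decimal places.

Current fair forward for the remaining 9 months: F = S·e^((r − q)·T), (r − q) = 0.0607 − 0.0491 = 0.0116
F = 2180.1 · e^(0.0116 × 9/12) = 2180.1 × 1.00873795 = 2199.1496
Value of long forward = (F − K)·e^(−rT) = (2199.1496 − 1950.3) · e^(−0.0607·9/12)
= 248.8496 × 0.95549571 = 237.77

237.77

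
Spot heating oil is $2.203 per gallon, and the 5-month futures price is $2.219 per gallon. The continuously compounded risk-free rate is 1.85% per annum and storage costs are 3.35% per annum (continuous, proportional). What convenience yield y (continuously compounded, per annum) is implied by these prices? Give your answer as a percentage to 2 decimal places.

3.46%

F = S·e^((r+u−y)T) ⇒ (r+u−y) = ln(F/S)/T
ln(2.219/2.203) = 0.007237; /T ⇒ 0.017369
y = r + u − ln(F/S)/T = 0.0185 + 0.0335 − 0.017369 = 0.034631
y = 3.46%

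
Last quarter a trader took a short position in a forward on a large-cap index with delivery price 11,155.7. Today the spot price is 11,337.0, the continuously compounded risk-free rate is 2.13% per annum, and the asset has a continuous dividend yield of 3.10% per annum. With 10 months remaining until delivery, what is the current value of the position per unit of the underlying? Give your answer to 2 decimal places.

-88.44

Current fair forward for the remaining 10 months: F = S·e^((r − q)·T), (r − q) = 0.0213 − 0.0310 = -0.0097
F = 11337.0 · e^(-0.0097 × 10/12) = 11337.0 × 0.99194925 = 11245.7286
Value of long forward = (F − K)·e^(−rT) = (11245.7286 − 11155.7) · e^(−0.0213·10/12)
= 90.0286 × 0.98240660 = 88.44
Short position value = −(long value) = -88.44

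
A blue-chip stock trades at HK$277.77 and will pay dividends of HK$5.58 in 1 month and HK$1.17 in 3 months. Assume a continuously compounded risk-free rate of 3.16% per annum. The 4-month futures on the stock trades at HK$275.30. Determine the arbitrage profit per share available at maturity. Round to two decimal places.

PV(dividends) I = 5.58·e^(−0.0316·1/12) + 1.17·e^(−0.0316·3/12) = 6.7261
Fair futures F* = (S − I)·e^(rT) = (277.77 − 6.7261)·e^0.010533 = 271.0439 × 1.010589 = 273.9140
Market HK$275.30 > fair 273.9140: forward overpriced → cash-and-carry (borrow at r, buy the stock and collect the dividends, short the forward).
Profit at T = |F_mkt − F*| = |275.30 − 273.9140| = HK$1.39 per share

HK$1.39 per share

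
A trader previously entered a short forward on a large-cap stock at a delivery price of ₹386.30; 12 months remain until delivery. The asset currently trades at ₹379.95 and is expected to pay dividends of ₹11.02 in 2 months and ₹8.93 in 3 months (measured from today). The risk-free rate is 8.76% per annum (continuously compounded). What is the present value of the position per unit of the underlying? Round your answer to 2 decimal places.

PV(remaining dividends) I = 11.02·e^(−0.0876·2/12) + 8.93·e^(−0.0876·3/12) = 19.5968
Current forward F = (S − I)·e^(rT) = (379.95 − 19.5968)·e^(0.0876·12/12) = 360.3532 × 1.091551 = 393.3439
Value (long) = (F − K)·e^(−rT) = (393.3439 − 386.30) × 0.916127 = 6.4531
Short position value = −(long value) = -₹6.45

-₹6.45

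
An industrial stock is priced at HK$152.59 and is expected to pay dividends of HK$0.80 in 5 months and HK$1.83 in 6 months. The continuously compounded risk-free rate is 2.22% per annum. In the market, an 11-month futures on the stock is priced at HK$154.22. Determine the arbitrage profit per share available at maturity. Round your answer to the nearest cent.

PV(dividends) I = 0.80·e^(−0.0222·5/12) + 1.83·e^(−0.0222·6/12) = 2.6024
Fair futures F* = (S − I)·e^(rT) = (152.59 − 2.6024)·e^0.020350 = 149.9876 × 1.020558 = 153.0710
Market HK$154.22 > fair 153.0710: forward overpriced → cash-and-carry (borrow at r, buy the stock and collect the dividends, short the forward).
Profit at T = |F_mkt − F*| = |154.22 − 153.0710| = HK$1.15 per share

HK$1.15 per share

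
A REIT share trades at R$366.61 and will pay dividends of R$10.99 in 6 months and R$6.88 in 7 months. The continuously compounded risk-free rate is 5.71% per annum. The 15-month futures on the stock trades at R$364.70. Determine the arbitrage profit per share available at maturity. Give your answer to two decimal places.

PV(dividends) I = 10.99·e^(−0.0571·6/12) + 6.88·e^(−0.0571·7/12) = 17.3353
Fair futures F* = (S − I)·e^(rT) = (366.61 − 17.3353)·e^0.071375 = 349.2747 × 1.073984 = 375.1154
Market R$364.70 < fair 375.1154: forward underpriced → reverse cash-and-carry (short the stock, invest proceeds at r, pay the dividends, go long the forward).
Profit at T = |F_mkt − F*| = |364.70 − 375.1154| = R$10.42 per share

R$10.42 per share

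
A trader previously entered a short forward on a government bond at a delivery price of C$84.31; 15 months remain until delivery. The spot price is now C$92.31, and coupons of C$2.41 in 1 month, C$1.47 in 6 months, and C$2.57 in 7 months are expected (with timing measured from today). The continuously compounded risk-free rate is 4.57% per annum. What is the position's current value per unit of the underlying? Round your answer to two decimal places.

-C$6.34

PV(remaining coupons) I = 2.41·e^(−0.0457·1/12) + 1.47·e^(−0.0457·6/12) + 2.57·e^(−0.0457·7/12) = 6.3400
Current forward F = (S − I)·e^(rT) = (92.31 − 6.3400)·e^(0.0457·15/12) = 85.9700 × 1.058788 = 91.0240
Value (long) = (F − K)·e^(−rT) = (91.0240 − 84.31) × 0.944476 = 6.3412
Short position value = −(long value) = -C$6.34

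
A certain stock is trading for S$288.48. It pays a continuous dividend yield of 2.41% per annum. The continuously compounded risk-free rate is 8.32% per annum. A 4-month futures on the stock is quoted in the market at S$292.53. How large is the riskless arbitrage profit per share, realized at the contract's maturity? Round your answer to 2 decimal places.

Fair futures: F* = S·e^(carry·T), with carry = (r − q) = 0.0832 − 0.0241 = 0.0591
F* = 288.48 · e^(0.0591 × 4/12) = 288.48 · e^0.019700 = 288.48 × 1.019895 = S$294.2193
Market S$292.53 < fair S$294.2193: forward underpriced → reverse cash-and-carry (short spot, go long the forward).
At maturity, profit = |F_mkt − F*| = |292.53 − 294.2193| = S$1.69 per share

S$1.69 per share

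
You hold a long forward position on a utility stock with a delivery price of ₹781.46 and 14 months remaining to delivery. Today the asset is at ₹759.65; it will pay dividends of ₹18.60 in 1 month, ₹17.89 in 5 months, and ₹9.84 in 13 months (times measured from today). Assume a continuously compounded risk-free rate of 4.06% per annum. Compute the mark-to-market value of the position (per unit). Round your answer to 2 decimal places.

-₹31.20

PV(remaining dividends) I = 18.60·e^(−0.0406·1/12) + 17.89·e^(−0.0406·5/12) + 9.84·e^(−0.0406·13/12) = 45.5437
Current forward F = (S − I)·e^(rT) = (759.65 − 45.5437)·e^(0.0406·14/12) = 714.1063 × 1.048506 = 748.7447
Value (long) = (F − K)·e^(−rT) = (748.7447 − 781.46) × 0.953738 = -31.2018
Value = -₹31.20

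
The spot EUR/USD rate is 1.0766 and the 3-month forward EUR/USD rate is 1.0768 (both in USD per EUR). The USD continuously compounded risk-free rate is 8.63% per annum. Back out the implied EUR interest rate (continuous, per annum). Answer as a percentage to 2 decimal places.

F = S·e^((r_USD − r_EUR)T) ⇒ r_EUR = r_USD − ln(F/S)/T
ln(1.0768/1.0766) = 0.000186; /(3/12) = 0.000744
r_EUR = 0.0863 − 0.000744 = 0.085556
r_EUR = 8.56%

8.56%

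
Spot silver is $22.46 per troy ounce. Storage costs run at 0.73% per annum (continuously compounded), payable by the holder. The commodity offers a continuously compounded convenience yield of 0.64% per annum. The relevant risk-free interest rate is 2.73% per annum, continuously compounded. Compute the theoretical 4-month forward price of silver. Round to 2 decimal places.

$22.67 per troy ounce

Net carry = r + u − y = 0.0273 + 0.0073 − 0.0064 = 0.0282
F = S·e^((r+u−y)T) = 22.46 · e^(0.0282 × 4/12) = 22.46 · e^0.009400
= 22.46 × 1.009444 = $22.67 per troy ounce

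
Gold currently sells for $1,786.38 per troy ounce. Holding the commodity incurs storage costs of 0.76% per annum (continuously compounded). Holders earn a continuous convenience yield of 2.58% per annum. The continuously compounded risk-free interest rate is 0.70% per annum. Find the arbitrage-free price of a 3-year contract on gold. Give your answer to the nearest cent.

$1,727.35 per troy ounce

Net carry = r + u − y = 0.0070 + 0.0076 − 0.0258 = -0.0112
F = S·e^((r+u−y)T) = 1786.38 · e^(-0.0112 × 3) = 1786.38 · e^-0.03360000
= 1786.38 × 0.96695821 = $1,727.35 per troy ounce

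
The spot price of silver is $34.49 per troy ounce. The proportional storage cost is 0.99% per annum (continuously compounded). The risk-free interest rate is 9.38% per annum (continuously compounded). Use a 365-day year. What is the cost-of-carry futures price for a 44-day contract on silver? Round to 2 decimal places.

$34.92 per troy ounce

Net carry = r + u − y = 0.0938 + 0.0099 − 0.0000 = 0.1037
F = S·e^((r+u−y)T) = 34.49 · e^(0.1037 × 44/365) = 34.49 · e^0.012501
= 34.49 × 1.012579 = $34.92 per troy ounce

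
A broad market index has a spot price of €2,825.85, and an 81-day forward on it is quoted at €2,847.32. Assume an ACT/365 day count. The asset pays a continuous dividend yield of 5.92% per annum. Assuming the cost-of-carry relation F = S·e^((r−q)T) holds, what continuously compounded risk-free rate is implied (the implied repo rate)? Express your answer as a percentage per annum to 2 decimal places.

9.33%

From F = S·e^((r−q)T): (r − q) = ln(F/S)/T
ln(2847.32/2825.85) = ln(1.007598) = 0.007569
(r − q) = 0.007569 / (81/365) = 0.034107
r = ln(F/S)/T + q = 0.034107 + 0.0592 = 0.093307
r = 9.33%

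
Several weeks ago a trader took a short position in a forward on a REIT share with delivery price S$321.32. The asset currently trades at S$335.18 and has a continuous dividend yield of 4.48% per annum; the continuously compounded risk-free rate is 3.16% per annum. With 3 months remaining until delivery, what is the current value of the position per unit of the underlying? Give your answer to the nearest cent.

Current fair forward for the remaining 3 months: F = S·e^((r − q)·T), (r − q) = 0.0316 − 0.0448 = -0.0132
F = 335.18 · e^(-0.0132 × 3/12) = 335.18 × 0.996705 = 334.0756
Value of long forward = (F − K)·e^(−rT) = (334.0756 − 321.32) · e^(−0.0316·3/12)
= 12.7556 × 0.992131 = 12.66
Short position value = −(long value) = -S$12.66

-S$12.66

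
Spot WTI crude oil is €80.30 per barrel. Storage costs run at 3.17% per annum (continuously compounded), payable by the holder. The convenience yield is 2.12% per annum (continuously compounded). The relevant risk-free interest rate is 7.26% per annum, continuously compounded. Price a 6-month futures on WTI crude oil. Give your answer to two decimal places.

€83.71 per barrel

Net carry = r + u − y = 0.0726 + 0.0317 − 0.0212 = 0.0831
F = S·e^((r+u−y)T) = 80.30 · e^(0.0831 × 6/12) = 80.30 · e^0.041550
= 80.30 × 1.042425 = €83.71 per barrel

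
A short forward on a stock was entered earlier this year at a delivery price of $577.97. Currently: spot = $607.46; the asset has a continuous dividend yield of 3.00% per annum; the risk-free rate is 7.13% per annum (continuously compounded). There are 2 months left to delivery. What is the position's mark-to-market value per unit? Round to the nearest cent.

-$33.29

Current fair forward for the remaining 2 months: F = S·e^((r − q)·T), (r − q) = 0.0713 − 0.0300 = 0.0413
F = 607.46 · e^(0.0413 × 2/12) = 607.46 × 1.006907 = 611.6557
Value of long forward = (F − K)·e^(−rT) = (611.6557 − 577.97) · e^(−0.0713·2/12)
= 33.6857 × 0.988187 = 33.29
Short position value = −(long value) = -$33.29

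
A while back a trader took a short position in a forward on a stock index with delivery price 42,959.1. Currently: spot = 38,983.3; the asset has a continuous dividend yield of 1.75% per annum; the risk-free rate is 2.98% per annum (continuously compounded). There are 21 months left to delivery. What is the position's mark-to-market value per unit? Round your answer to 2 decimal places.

2968.66

Current fair forward for the remaining 21 months: F = S·e^((r − q)·T), (r − q) = 0.0298 − 0.0175 = 0.0123
F = 38983.3 · e^(0.0123 × 21/12) = 38983.3 × 1.02175833 = 39831.5115
Value of long forward = (F − K)·e^(−rT) = (39831.5115 − 42959.1) · e^(−0.0298·21/12)
= -3127.5885 × 0.94918648 = -2968.66
Short position value = −(long value) = 2968.66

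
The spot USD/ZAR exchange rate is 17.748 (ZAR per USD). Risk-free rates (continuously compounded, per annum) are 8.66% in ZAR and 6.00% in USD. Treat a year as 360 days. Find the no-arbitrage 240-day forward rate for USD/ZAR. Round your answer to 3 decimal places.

F = S·e^((r_ZAR − r_USD)T) = 17.748 · e^((0.0866 − 0.0600) × 240/360)
= 17.748 · e^0.017733 = 17.748 × 1.017891
F = 18.066 ZAR per USD

18.066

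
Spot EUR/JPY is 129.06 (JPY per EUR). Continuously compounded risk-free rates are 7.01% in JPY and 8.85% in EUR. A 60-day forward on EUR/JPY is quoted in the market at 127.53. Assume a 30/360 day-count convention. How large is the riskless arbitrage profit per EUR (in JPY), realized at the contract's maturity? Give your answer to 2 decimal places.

1.13 per EUR (in JPY)

Fair forward: F* = S·e^(carry·T), with carry = (r_JPY − r_EUR) = 0.0701 − 0.0885 = -0.0184
F* = 129.06 · e^(-0.0184 × 60/360) = 129.06 · e^-0.003067 = 129.06 × 0.996938 = 128.6648
Market 127.53 < fair 128.6648: forward underpriced → reverse cash-and-carry (short spot, go long the forward).
At maturity, profit = |F_mkt − F*| = |127.53 − 128.6648| = 1.13 per EUR (in JPY)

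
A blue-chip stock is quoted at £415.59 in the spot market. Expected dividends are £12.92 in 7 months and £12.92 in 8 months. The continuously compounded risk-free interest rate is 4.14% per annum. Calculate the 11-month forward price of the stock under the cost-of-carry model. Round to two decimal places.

£405.51

PV(dividends) I = 12.92·e^(−0.0414·7/12) + 12.92·e^(−0.0414·8/12)
I = 12.6117 + 12.5683 = 25.1800
F = (S − I)·e^(rT) = (415.59 − 25.1800) · e^(0.0414·11/12)
= 390.4100 · e^0.037950 = 390.4100 × 1.038679 = £405.51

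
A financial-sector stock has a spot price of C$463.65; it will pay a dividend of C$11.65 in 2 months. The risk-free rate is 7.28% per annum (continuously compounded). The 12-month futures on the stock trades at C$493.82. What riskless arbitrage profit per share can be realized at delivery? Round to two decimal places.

C$7.54 per share

PV(dividends) I = 11.65·e^(−0.0728·2/12) = 11.5095
Fair futures F* = (S − I)·e^(rT) = (463.65 − 11.5095)·e^0.072800 = 452.1405 × 1.075515 = 486.2839
Market C$493.82 > fair 486.2839: forward overpriced → cash-and-carry (borrow at r, buy the stock and collect the dividends, short the forward).
Profit at T = |F_mkt − F*| = |493.82 − 486.2839| = C$7.54 per share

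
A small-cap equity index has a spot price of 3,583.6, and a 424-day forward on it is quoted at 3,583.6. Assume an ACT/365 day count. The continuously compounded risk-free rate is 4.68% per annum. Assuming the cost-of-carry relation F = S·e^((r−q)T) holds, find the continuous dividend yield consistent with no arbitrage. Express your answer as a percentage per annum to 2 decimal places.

From F = S·e^((r−q)T): (r − q) = ln(F/S)/T
ln(3583.6/3583.6) = ln(1.000000) = 0.000000
(r − q) = 0.000000 / (424/365) = 0.000000
q = r − ln(F/S)/T = 0.0468 + 0.000000 = 0.046800
q = 4.68%

4.68%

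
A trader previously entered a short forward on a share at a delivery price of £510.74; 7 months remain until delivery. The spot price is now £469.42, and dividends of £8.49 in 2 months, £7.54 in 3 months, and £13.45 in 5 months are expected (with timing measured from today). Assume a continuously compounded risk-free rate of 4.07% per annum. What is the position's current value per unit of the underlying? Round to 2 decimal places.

PV(remaining dividends) I = 8.49·e^(−0.0407·2/12) + 7.54·e^(−0.0407·3/12) + 13.45·e^(−0.0407·5/12) = 29.1201
Current forward F = (S − I)·e^(rT) = (469.42 − 29.1201)·e^(0.0407·7/12) = 440.2999 × 1.024026 = 450.8785
Value (long) = (F − K)·e^(−rT) = (450.8785 − 510.74) × 0.976538 = -58.4570
Short position value = −(long value) = £58.46

£58.46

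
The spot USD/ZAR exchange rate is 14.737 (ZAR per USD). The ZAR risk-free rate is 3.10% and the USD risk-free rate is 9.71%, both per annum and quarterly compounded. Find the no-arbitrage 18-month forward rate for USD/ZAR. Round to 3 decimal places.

13.367

By covered interest parity, F = S · (1+r_ZAR/4)^(4T) / (1+r_USD/4)^(4T)
= 14.737 × 1.047410 / 1.154780 = 14.737 × 0.907021
F = 13.367 ZAR per USD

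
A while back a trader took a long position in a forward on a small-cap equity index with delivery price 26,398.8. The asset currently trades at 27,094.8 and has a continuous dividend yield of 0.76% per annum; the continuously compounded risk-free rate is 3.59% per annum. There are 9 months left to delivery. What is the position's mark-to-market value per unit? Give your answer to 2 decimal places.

Current fair forward for the remaining 9 months: F = S·e^((r − q)·T), (r − q) = 0.0359 − 0.0076 = 0.0283
F = 27094.8 · e^(0.0283 × 9/12) = 27094.8 × 1.02145185 = 27676.0336
Value of long forward = (F − K)·e^(−rT) = (27676.0336 − 26398.8) · e^(−0.0359·9/12)
= 1277.2336 × 0.97343425 = 1243.30

1243.30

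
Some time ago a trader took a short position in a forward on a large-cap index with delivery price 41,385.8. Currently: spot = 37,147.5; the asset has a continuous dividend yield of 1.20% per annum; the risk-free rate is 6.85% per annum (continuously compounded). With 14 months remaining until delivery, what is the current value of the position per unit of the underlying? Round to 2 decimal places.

1576.03

Current fair forward for the remaining 14 months: F = S·e^((r − q)·T), (r − q) = 0.0685 − 0.0120 = 0.0565
F = 37147.5 · e^(0.0565 × 14/12) = 37147.5 × 1.06813770 = 39678.6452
Value of long forward = (F − K)·e^(−rT) = (39678.6452 − 41385.8) · e^(−0.0685·14/12)
= -1707.1548 × 0.92319328 = -1576.03
Short position value = −(long value) = 1576.03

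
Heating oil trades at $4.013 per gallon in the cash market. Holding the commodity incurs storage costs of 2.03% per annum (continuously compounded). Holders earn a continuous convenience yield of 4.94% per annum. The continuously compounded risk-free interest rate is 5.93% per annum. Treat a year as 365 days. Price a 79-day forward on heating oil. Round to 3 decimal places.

Net carry = r + u − y = 0.0593 + 0.0203 − 0.0494 = 0.0302
F = S·e^((r+u−y)T) = 4.013 · e^(0.0302 × 79/365) = 4.013 · e^0.006536
= 4.013 × 1.006557 = $4.039 per gallon

$4.039 per gallon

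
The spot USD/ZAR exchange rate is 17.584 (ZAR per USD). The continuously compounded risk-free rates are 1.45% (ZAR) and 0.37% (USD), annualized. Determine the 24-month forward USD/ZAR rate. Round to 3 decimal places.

17.968

F = S·e^((r_ZAR − r_USD)T) = 17.584 · e^((0.0145 − 0.0037) × 24/12)
= 17.584 · e^0.021600 = 17.584 × 1.021835
F = 17.968 ZAR per USD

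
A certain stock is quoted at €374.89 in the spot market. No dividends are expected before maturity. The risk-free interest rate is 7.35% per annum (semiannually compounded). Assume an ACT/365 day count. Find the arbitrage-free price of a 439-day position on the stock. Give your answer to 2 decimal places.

€408.89

F = S · (1+r/2)^(2T)
= 374.89 × 1.090696
F = €408.89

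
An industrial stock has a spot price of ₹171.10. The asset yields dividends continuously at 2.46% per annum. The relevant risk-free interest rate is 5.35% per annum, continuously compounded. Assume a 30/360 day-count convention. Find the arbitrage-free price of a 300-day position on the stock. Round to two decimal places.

F = S·e^((r − q)T) = 171.10 · e^((0.0535 − 0.0246) × 300/360)
= 171.10 · e^0.024083 = 171.10 × 1.024375
F = ₹175.27

₹175.27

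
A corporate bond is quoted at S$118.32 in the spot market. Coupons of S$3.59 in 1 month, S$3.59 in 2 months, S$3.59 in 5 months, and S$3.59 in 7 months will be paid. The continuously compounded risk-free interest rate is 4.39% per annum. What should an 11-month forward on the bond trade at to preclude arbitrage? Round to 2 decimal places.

PV(coupons) I = 3.59·e^(−0.0439·1/12) + 3.59·e^(−0.0439·2/12) + 3.59·e^(−0.0439·5/12) + 3.59·e^(−0.0439·7/12)
I = 3.5769 + 3.5638 + 3.5249 + 3.4992 = 14.1648
F = (S − I)·e^(rT) = (118.32 − 14.1648) · e^(0.0439·11/12)
= 104.1552 · e^0.040242 = 104.1552 × 1.041063 = S$108.43

S$108.43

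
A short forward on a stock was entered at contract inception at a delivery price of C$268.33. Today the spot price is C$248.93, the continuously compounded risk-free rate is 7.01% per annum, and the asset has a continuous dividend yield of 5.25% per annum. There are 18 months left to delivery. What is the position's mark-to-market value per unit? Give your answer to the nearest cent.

C$11.47

Current fair forward for the remaining 18 months: F = S·e^((r − q)·T), (r − q) = 0.0701 − 0.0525 = 0.0176
F = 248.93 · e^(0.0176 × 18/12) = 248.93 × 1.026752 = 255.5894
Value of long forward = (F − K)·e^(−rT) = (255.5894 − 268.33) · e^(−0.0701·18/12)
= -12.7406 × 0.900189 = -11.47
Short position value = −(long value) = C$11.47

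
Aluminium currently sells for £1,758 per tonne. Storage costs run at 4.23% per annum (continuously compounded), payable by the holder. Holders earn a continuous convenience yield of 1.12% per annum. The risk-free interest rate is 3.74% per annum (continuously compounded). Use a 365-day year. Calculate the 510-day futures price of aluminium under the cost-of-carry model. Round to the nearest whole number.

Net carry = r + u − y = 0.0374 + 0.0423 − 0.0112 = 0.0685
F = S·e^((r+u−y)T) = 1758 · e^(0.0685 × 510/365) = 1758 · e^0.095712
= 1758 × 1.100442 = £1,935 per tonne

£1,935 per tonne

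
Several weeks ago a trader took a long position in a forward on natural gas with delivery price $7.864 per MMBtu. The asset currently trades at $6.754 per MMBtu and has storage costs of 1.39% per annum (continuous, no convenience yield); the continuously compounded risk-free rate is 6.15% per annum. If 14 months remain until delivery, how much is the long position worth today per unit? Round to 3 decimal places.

Current fair forward for the remaining 14 months: F = S·e^((r + u)·T), (r + u) = 0.0615 + 0.0139 = 0.0754
F = 6.754 · e^(0.0754 × 14/12) = 6.754 × 1.091952 = 7.3750
Value of long forward = (F − K)·e^(−rT) = (7.3750 − 7.864) · e^(−0.0615·14/12)
= -0.4890 × 0.930764 = -0.455

-$0.455 per MMBtu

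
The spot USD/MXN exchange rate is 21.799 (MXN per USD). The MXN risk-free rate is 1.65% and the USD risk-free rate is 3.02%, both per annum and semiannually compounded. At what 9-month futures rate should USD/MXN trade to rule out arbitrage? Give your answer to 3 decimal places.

21.579

By covered interest parity, F = S · (1+r_MXN/2)^(2T) / (1+r_USD/2)^(2T)
= 21.799 × 1.012400 / 1.022735 = 21.799 × 0.989895
F = 21.579 MXN per USD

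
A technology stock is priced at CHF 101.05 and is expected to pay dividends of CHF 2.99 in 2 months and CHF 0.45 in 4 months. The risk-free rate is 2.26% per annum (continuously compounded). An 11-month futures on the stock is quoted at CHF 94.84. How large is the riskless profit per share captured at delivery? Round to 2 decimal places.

CHF 4.83 per share

PV(dividends) I = 2.99·e^(−0.0226·2/12) + 0.45·e^(−0.0226·4/12) = 3.4254
Fair futures F* = (S − I)·e^(rT) = (101.05 − 3.4254)·e^0.020717 = 97.6246 × 1.020933 = 99.6682
Market CHF 94.84 < fair 99.6682: forward underpriced → reverse cash-and-carry (short the stock, invest proceeds at r, pay the dividends, go long the forward).
Profit at T = |F_mkt − F*| = |94.84 − 99.6682| = CHF 4.83 per share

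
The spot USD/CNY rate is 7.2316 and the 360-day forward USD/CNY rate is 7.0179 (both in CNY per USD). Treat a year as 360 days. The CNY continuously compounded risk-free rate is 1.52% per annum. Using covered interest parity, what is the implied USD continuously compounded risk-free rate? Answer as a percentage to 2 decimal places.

4.52%

F = S·e^((r_CNY − r_USD)T) ⇒ r_USD = r_CNY − ln(F/S)/T
ln(7.0179/7.2316) = -0.029996; /(360/360) = -0.029996
r_USD = 0.0152 + 0.029996 = 0.045196
r_USD = 4.52%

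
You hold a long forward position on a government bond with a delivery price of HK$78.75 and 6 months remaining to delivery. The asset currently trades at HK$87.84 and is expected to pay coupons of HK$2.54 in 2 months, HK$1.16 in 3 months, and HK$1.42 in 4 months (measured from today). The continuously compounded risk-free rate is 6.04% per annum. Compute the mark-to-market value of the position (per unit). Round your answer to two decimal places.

HK$6.38

PV(remaining coupons) I = 2.54·e^(−0.0604·2/12) + 1.16·e^(−0.0604·3/12) + 1.42·e^(−0.0604·4/12) = 5.0489
Current forward F = (S − I)·e^(rT) = (87.84 − 5.0489)·e^(0.0604·6/12) = 82.7911 × 1.030661 = 85.3296
Value (long) = (F − K)·e^(−rT) = (85.3296 − 78.75) × 0.970251 = 6.3839
Value = HK$6.38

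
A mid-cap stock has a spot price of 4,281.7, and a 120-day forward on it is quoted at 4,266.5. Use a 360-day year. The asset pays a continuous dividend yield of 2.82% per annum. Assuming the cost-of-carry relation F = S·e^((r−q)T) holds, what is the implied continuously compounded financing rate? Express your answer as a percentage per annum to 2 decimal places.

From F = S·e^((r−q)T): (r − q) = ln(F/S)/T
ln(4266.5/4281.7) = ln(0.996450) = -0.003556
(r − q) = -0.003556 / (120/360) = -0.010668
r = ln(F/S)/T + q = -0.010668 + 0.0282 = 0.017532
r = 1.75%

1.75%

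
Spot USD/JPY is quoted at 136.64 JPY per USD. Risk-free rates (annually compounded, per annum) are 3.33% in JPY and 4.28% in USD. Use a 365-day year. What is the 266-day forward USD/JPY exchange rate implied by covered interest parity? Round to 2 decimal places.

135.73

By covered interest parity, F = S · (1+r_JPY)^T / (1+r_USD)^T
= 136.64 × 1.024160 / 1.031013 = 136.64 × 0.993353
F = 135.73 JPY per USD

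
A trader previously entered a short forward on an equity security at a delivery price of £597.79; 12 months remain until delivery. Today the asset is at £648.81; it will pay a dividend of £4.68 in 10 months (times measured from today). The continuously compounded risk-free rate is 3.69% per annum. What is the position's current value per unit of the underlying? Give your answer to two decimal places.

PV(remaining dividends) I = 4.68·e^(−0.0369·10/12) = 4.5383
Current forward F = (S − I)·e^(rT) = (648.81 − 4.5383)·e^(0.0369·12/12) = 644.2717 × 1.037589 = 668.4892
Value (long) = (F − K)·e^(−rT) = (668.4892 − 597.79) × 0.963773 = 68.1380
Short position value = −(long value) = -£68.14

-£68.14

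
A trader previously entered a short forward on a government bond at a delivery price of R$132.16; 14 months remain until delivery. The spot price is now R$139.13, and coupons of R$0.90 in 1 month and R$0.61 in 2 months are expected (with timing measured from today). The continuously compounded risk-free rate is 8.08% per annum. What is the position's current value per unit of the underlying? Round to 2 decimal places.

PV(remaining coupons) I = 0.90·e^(−0.0808·1/12) + 0.61·e^(−0.0808·2/12) = 1.4958
Current forward F = (S − I)·e^(rT) = (139.13 − 1.4958)·e^(0.0808·14/12) = 137.6342 × 1.098853 = 151.2398
Value (long) = (F − K)·e^(−rT) = (151.2398 − 132.16) × 0.910040 = 17.3634
Short position value = −(long value) = -R$17.36

-R$17.36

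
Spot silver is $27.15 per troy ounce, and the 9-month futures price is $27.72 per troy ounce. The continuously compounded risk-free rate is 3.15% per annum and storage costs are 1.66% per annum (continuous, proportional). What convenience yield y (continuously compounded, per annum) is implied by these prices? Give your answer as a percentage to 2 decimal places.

2.04%

F = S·e^((r+u−y)T) ⇒ (r+u−y) = ln(F/S)/T
ln(27.72/27.15) = 0.020777; /T ⇒ 0.027703
y = r + u − ln(F/S)/T = 0.0315 + 0.0166 − 0.027703 = 0.020397
y = 2.04%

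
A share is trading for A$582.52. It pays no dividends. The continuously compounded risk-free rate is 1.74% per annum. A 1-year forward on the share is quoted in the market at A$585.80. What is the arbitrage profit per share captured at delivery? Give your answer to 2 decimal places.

A$6.94 per share

Fair forward: F* = S·e^(carry·T), with carry = r = 0.0174
F* = 582.52 · e^(0.0174 × 12/12) = 582.52 · e^0.017400 = 582.52 × 1.017552 = A$592.7444
Market A$585.80 < fair A$592.7444: forward underpriced → reverse cash-and-carry (short spot, go long the forward).
At maturity, profit = |F_mkt − F*| = |585.80 − 592.7444| = A$6.94 per share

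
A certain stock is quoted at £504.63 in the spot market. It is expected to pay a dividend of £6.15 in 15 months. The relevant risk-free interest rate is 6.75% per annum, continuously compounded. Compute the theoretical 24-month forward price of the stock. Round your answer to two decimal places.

£571.10

PV(dividends) I = 6.15·e^(−0.0675·15/12)
I = 5.6524
F = (S − I)·e^(rT) = (504.63 − 5.6524) · e^(0.0675·24/12)
= 498.9776 · e^0.135000 = 498.9776 × 1.144537 = £571.10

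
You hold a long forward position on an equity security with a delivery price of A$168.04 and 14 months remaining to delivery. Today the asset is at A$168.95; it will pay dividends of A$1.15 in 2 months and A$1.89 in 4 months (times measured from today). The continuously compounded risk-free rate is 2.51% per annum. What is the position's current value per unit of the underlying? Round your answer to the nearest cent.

PV(remaining dividends) I = 1.15·e^(−0.0251·2/12) + 1.89·e^(−0.0251·4/12) = 3.0195
Current forward F = (S − I)·e^(rT) = (168.95 − 3.0195)·e^(0.0251·14/12) = 165.9305 × 1.029716 = 170.8613
Value (long) = (F − K)·e^(−rT) = (170.8613 − 168.04) × 0.971141 = 2.7399
Value = A$2.74

A$2.74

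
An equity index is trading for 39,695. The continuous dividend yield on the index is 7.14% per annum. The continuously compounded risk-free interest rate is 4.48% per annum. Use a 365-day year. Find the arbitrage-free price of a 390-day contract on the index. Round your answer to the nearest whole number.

F = S·e^((r − q)T) = 39695 · e^((0.0448 − 0.0714) × 390/365)
= 39695 · e^-0.028422 = 39695 × 0.971978
F = 38,583

38,583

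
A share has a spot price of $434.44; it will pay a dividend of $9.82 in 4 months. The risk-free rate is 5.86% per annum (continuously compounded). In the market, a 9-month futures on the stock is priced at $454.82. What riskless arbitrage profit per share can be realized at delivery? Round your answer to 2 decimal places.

PV(dividends) I = 9.82·e^(−0.0586·4/12) = 9.6300
Fair futures F* = (S − I)·e^(rT) = (434.44 − 9.6300)·e^0.043950 = 424.8100 × 1.044930 = 443.8967
Market $454.82 > fair 443.8967: forward overpriced → cash-and-carry (borrow at r, buy the stock and collect the dividends, short the forward).
Profit at T = |F_mkt − F*| = |454.82 − 443.8967| = $10.92 per share

$10.92 per share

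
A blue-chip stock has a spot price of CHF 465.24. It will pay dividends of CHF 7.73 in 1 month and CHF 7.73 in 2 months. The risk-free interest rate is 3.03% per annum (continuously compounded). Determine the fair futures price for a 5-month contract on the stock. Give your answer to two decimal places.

PV(dividends) I = 7.73·e^(−0.0303·1/12) + 7.73·e^(−0.0303·2/12)
I = 7.7105 + 7.6911 = 15.4016
F = (S − I)·e^(rT) = (465.24 − 15.4016) · e^(0.0303·5/12)
= 449.8384 · e^0.012625 = 449.8384 × 1.012705 = CHF 455.55

CHF 455.55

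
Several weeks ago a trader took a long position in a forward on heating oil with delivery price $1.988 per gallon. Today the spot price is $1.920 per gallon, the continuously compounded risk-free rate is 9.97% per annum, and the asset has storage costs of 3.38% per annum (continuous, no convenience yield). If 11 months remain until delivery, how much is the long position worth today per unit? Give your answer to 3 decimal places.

Current fair forward for the remaining 11 months: F = S·e^((r + u)·T), (r + u) = 0.0997 + 0.0338 = 0.1335
F = 1.920 · e^(0.1335 × 11/12) = 1.920 × 1.130178 = 2.1699
Value of long forward = (F − K)·e^(−rT) = (2.1699 − 1.988) · e^(−0.0997·11/12)
= 0.1819 × 0.912660 = 0.166

$0.166 per gallon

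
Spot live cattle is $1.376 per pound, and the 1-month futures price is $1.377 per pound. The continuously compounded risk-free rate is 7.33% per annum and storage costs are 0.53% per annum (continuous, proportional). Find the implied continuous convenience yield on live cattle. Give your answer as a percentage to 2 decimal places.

F = S·e^((r+u−y)T) ⇒ (r+u−y) = ln(F/S)/T
ln(1.377/1.376) = 0.000726; /T ⇒ 0.008712
y = r + u − ln(F/S)/T = 0.0733 + 0.0053 − 0.008712 = 0.069888
y = 6.99%

6.99%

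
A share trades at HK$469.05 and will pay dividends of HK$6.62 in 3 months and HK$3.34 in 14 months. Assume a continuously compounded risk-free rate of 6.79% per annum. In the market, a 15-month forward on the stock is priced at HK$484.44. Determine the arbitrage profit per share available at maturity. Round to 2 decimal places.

PV(dividends) I = 6.62·e^(−0.0679·3/12) + 3.34·e^(−0.0679·14/12) = 9.5942
Fair forward F* = (S − I)·e^(rT) = (469.05 − 9.5942)·e^0.084875 = 459.4558 × 1.088581 = 500.1549
Market HK$484.44 < fair 500.1549: forward underpriced → reverse cash-and-carry (short the stock, invest proceeds at r, pay the dividends, go long the forward).
Profit at T = |F_mkt − F*| = |484.44 − 500.1549| = HK$15.71 per share

HK$15.71 per share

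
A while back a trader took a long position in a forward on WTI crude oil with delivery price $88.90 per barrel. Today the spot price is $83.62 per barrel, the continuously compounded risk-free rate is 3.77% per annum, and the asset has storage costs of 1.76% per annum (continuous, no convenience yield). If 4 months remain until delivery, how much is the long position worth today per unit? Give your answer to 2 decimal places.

Current fair forward for the remaining 4 months: F = S·e^((r + u)·T), (r + u) = 0.0377 + 0.0176 = 0.0553
F = 83.62 · e^(0.0553 × 4/12) = 83.62 × 1.018604 = 85.1757
Value of long forward = (F − K)·e^(−rT) = (85.1757 − 88.90) · e^(−0.0377·4/12)
= -3.7243 × 0.987512 = -3.68

-$3.68 per barrel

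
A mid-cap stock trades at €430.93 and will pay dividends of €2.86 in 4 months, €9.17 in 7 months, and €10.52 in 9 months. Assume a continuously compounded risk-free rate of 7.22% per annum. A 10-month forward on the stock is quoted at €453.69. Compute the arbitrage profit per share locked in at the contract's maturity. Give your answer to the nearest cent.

€18.92 per share

PV(dividends) I = 2.86·e^(−0.0722·4/12) + 9.17·e^(−0.0722·7/12) + 10.52·e^(−0.0722·9/12) = 21.5493
Fair forward F* = (S − I)·e^(rT) = (430.93 − 21.5493)·e^0.060167 = 409.3807 × 1.062014 = 434.7680
Market €453.69 > fair 434.7680: forward overpriced → cash-and-carry (borrow at r, buy the stock and collect the dividends, short the forward).
Profit at T = |F_mkt − F*| = |453.69 − 434.7680| = €18.92 per share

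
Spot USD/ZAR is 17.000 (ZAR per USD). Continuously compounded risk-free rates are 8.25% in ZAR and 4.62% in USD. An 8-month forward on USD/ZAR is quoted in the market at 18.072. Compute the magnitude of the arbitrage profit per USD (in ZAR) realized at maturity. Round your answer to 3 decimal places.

Fair forward: F* = S·e^(carry·T), with carry = (r_ZAR − r_USD) = 0.0825 − 0.0462 = 0.0363
F* = 17.000 · e^(0.0363 × 8/12) = 17.000 · e^0.024200 = 17.000 × 1.024495 = 17.4164
Market 18.072 > fair 17.4164: forward overpriced → cash-and-carry (buy spot, short the forward).
At maturity, profit = |F_mkt − F*| = |18.072 − 17.4164| = 0.656 per USD (in ZAR)

0.656 per USD (in ZAR)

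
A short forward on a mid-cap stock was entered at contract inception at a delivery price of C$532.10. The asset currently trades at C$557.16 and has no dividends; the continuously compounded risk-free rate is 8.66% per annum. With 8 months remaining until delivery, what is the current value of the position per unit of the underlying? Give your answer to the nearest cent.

-C$54.91

Current fair forward for the remaining 8 months: F = S·e^(r·T), r = 0.0866
F = 557.16 · e^(0.0866 × 8/12) = 557.16 × 1.059432 = 590.2731
Value of long forward = (F − K)·e^(−rT) = (590.2731 − 532.10) · e^(−0.0866·8/12)
= 58.1731 × 0.943902 = 54.91
Short position value = −(long value) = -C$54.91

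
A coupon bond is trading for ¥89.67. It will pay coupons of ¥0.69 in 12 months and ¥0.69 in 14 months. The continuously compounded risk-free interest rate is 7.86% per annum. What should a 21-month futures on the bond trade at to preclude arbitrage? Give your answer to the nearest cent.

¥101.44

PV(coupons) I = 0.69·e^(−0.0786·12/12) + 0.69·e^(−0.0786·14/12)
I = 0.6378 + 0.6295 = 1.2673
F = (S − I)·e^(rT) = (89.67 − 1.2673) · e^(0.0786·21/12)
= 88.4027 · e^0.137550 = 88.4027 × 1.147459 = ¥101.44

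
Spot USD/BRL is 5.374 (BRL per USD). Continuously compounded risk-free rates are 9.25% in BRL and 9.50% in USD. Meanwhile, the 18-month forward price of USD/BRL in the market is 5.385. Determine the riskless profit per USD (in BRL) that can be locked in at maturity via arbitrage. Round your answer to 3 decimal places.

0.031 per USD (in BRL)

Fair forward: F* = S·e^(carry·T), with carry = (r_BRL − r_USD) = 0.0925 − 0.0950 = -0.0025
F* = 5.374 · e^(-0.0025 × 18/12) = 5.374 · e^-0.003750 = 5.374 × 0.996257 = 5.3539
Market 5.385 > fair 5.3539: forward overpriced → cash-and-carry (buy spot, short the forward).
At maturity, profit = |F_mkt − F*| = |5.385 − 5.3539| = 0.031 per USD (in BRL)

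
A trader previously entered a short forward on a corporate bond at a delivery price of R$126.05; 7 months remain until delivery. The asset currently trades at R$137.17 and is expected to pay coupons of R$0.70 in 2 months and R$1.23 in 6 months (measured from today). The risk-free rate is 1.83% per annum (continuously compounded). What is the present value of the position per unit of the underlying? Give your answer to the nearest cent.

PV(remaining coupons) I = 0.70·e^(−0.0183·2/12) + 1.23·e^(−0.0183·6/12) = 1.9167
Current forward F = (S − I)·e^(rT) = (137.17 − 1.9167)·e^(0.0183·7/12) = 135.2533 × 1.010732 = 136.7048
Value (long) = (F − K)·e^(−rT) = (136.7048 − 126.05) × 0.989382 = 10.5417
Short position value = −(long value) = -R$10.54

-R$10.54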